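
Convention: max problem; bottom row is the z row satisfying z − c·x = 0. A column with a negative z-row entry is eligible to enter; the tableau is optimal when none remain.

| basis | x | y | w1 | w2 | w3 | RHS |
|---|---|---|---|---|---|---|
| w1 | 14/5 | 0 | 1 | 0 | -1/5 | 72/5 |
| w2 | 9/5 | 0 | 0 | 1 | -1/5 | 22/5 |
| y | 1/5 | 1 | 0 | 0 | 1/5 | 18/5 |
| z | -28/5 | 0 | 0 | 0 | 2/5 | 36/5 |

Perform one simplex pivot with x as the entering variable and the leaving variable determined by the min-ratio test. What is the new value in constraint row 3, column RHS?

28/9

Ratio test on column x — row 1: (72/5)/(14/5) = 36/7; row 2: (22/5)/(9/5) = 22/9; row 3: (18/5)/(1/5) = 18. Minimum is 22/9 at row 2 (w2 leaves); pivot element 9/5.
Divide row 2 by 9/5; eliminate column x from the other rows.
Row 3 update in column RHS: 18/5 − (1/5)·(22/9) = 28/9.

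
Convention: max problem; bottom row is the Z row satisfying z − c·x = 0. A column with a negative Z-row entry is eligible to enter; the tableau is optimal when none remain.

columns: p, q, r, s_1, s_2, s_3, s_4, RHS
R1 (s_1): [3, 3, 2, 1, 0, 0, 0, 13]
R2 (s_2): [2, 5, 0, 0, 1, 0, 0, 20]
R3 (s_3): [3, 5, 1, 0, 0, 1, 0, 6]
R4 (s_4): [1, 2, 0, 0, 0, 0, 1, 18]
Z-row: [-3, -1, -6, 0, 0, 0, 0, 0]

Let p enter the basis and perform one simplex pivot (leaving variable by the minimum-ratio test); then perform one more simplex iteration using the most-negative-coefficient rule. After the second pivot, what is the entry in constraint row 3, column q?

Ratio test on column p — row 1: 13/3 = 13/3; row 2: 20/2 = 10; row 3: 6/3 = 2; row 4: 18/1 = 18. Minimum is 2 at row 3 (s_3 leaves); pivot element 3.
Divide row 3 by 3; eliminate column p from the other rows.
Second iteration: most negative Z-row entry is -5 in column r, so r enters.
Ratio test on column r — row 1: 7/1 = 7; row 2: entry -2/3 ≤ 0; row 3: 2/(1/3) = 6; row 4: entry -1/3 ≤ 0. Minimum is 6 at row 3 (p leaves); pivot element 1/3.
Divide row 3 by 1/3; eliminate column r from the other rows.
After both pivots, the entry at constraint row 3, column q is 5.

5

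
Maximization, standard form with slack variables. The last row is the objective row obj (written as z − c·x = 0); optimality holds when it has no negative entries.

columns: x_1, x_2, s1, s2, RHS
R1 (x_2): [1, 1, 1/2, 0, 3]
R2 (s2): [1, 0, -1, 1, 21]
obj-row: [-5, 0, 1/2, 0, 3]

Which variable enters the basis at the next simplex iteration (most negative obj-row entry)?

x_1

Negative obj-row entries: x_1: -5.
The most negative is -5 in column x_1, so x_1 enters.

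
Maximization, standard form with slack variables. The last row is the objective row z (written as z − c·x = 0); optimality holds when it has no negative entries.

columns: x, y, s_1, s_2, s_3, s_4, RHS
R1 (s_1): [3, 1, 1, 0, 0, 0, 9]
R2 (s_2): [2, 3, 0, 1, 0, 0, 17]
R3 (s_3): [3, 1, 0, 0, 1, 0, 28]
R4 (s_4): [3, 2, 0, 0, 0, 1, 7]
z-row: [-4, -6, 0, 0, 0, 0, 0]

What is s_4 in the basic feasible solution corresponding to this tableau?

s_4 is basic (row 4); its value is the RHS of that row, 7.

7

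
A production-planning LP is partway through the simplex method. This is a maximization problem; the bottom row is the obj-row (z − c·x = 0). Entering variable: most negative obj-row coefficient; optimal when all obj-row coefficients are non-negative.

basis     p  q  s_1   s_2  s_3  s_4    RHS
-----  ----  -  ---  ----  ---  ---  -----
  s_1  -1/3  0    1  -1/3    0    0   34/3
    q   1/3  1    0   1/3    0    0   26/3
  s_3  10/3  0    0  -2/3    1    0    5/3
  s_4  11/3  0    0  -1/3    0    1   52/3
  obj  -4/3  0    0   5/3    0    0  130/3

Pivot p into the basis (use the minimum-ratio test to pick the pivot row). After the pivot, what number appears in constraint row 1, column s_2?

Ratio test on column p — row 1: entry -1/3 ≤ 0; row 2: (26/3)/(1/3) = 26; row 3: (5/3)/(10/3) = 1/2; row 4: (52/3)/(11/3) = 52/11. Minimum is 1/2 at row 3 (s_3 leaves); pivot element 10/3.
Divide row 3 by 10/3; eliminate column p from the other rows.
Row 1 update in column s_2: -1/3 − (-1/3)·(-1/5) = -2/5.

-2/5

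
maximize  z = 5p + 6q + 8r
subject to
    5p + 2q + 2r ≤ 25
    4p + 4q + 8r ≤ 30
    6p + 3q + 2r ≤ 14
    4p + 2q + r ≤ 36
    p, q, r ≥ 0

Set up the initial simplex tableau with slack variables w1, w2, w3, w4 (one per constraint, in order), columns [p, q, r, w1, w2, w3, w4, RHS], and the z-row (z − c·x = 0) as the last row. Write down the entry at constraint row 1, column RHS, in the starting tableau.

25

The RHS of constraint 1 is b_1 = 25.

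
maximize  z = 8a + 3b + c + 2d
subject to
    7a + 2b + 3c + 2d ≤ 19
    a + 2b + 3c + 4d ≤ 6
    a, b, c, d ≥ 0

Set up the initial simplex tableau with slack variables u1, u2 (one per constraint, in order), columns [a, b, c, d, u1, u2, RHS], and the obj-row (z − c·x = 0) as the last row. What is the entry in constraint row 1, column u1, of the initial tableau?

1

Slack u1 belongs to constraint 1; its column is the unit vector e_1, so the entry in row 1 is 1.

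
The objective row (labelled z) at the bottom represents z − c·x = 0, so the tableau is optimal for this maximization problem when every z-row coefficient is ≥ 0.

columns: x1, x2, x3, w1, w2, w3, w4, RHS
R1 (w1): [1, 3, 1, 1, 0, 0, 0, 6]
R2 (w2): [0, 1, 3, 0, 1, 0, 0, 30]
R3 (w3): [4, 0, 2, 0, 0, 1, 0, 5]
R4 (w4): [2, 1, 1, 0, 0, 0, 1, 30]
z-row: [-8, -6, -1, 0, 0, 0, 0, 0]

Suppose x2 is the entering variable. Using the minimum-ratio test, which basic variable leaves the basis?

Column x2 entries and ratios — w1: 6/3 = 2; w2: 30/1 = 30; w3: 0 ≤ 0, skip; w4: 30/1 = 30.
Smallest ratio is 2 in the row of w1, so w1 leaves.

w1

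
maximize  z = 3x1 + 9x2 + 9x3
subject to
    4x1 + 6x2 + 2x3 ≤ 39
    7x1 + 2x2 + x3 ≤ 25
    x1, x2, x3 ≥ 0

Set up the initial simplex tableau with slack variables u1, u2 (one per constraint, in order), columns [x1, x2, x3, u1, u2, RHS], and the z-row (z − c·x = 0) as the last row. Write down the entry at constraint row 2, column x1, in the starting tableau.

Constraint 2 has coefficient 7 on x1.

7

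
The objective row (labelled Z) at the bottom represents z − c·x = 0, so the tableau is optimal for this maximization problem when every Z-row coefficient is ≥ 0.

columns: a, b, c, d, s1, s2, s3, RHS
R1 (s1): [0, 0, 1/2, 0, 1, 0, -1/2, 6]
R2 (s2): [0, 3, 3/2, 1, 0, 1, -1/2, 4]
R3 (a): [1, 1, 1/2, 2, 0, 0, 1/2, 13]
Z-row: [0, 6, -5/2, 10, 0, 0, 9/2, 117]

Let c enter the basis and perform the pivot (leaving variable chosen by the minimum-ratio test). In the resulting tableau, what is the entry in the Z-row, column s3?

11/3

Ratio test on column c — row 1: 6/(1/2) = 12; row 2: 4/(3/2) = 8/3; row 3: 13/(1/2) = 26. Minimum is 8/3 at row 2 (s2 leaves); pivot element 3/2.
Divide row 2 by 3/2; eliminate column c from the other rows.
Z-row update in column s3: 9/2 − (-5/2)·(-1/3) = 11/3.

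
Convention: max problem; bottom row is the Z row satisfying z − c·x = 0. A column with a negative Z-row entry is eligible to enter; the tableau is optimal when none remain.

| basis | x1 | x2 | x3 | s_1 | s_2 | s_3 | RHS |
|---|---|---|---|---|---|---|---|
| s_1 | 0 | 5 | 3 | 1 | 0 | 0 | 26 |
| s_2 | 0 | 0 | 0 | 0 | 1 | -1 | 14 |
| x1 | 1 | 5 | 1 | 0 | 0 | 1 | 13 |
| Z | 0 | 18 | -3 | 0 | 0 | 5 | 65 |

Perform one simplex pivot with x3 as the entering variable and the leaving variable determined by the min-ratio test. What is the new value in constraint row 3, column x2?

Ratio test on column x3 — row 1: 26/3 = 26/3; row 2: entry 0 ≤ 0; row 3: 13/1 = 13. Minimum is 26/3 at row 1 (s_1 leaves); pivot element 3.
Divide row 1 by 3; eliminate column x3 from the other rows.
Row 3 update in column x2: 5 − 1·(5/3) = 10/3.

10/3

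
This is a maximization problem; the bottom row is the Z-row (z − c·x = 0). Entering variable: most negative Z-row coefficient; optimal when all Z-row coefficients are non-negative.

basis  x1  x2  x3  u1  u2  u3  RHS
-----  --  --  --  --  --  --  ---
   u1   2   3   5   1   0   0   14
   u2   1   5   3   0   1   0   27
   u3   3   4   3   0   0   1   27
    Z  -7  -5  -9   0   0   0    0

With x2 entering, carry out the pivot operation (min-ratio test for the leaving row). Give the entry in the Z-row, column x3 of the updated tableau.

Ratio test on column x2 — row 1: 14/3 = 14/3; row 2: 27/5 = 27/5; row 3: 27/4 = 27/4. Minimum is 14/3 at row 1 (u1 leaves); pivot element 3.
Divide row 1 by 3; eliminate column x2 from the other rows.
Z-row update in column x3: -9 − (-5)·(5/3) = -2/3.

-2/3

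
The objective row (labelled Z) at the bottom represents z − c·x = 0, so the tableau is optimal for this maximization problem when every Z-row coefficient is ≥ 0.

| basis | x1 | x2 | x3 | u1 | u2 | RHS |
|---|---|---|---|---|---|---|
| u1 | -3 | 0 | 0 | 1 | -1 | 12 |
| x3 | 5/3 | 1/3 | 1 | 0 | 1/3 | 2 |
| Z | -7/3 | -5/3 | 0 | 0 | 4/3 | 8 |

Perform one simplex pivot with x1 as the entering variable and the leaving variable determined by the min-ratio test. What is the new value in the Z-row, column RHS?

Ratio test on column x1 — row 1: entry -3 ≤ 0; row 2: 2/(5/3) = 6/5. Minimum is 6/5 at row 2 (x3 leaves); pivot element 5/3.
Divide row 2 by 5/3; eliminate column x1 from the other rows.
Z-row update in column RHS: 8 − (-7/3)·(6/5) = 54/5.

54/5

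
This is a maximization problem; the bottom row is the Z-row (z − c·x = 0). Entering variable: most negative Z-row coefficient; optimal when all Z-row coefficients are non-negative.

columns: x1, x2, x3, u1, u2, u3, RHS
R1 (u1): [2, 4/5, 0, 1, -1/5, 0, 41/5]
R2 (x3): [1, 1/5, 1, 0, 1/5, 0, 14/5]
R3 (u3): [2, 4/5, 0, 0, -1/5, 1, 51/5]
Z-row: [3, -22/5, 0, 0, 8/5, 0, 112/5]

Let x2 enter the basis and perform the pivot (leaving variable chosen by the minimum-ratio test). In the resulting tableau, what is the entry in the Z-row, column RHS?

Ratio test on column x2 — row 1: (41/5)/(4/5) = 41/4; row 2: (14/5)/(1/5) = 14; row 3: (51/5)/(4/5) = 51/4. Minimum is 41/4 at row 1 (u1 leaves); pivot element 4/5.
Divide row 1 by 4/5; eliminate column x2 from the other rows.
Z-row update in column RHS: 112/5 − (-22/5)·(41/4) = 135/2.

135/2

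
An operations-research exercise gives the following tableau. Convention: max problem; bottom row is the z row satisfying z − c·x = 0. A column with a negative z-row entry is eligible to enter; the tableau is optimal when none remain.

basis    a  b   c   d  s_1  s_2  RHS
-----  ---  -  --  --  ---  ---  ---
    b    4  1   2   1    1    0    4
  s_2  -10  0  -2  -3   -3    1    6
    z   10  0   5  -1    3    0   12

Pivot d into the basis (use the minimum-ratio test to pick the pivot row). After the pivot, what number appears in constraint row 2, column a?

Ratio test on column d — row 1: 4/1 = 4; row 2: entry -3 ≤ 0. Minimum is 4 at row 1 (b leaves); pivot element 1.
Divide row 1 by 1; eliminate column d from the other rows.
Row 2 update in column a: -10 − (-3)·4 = 2.

2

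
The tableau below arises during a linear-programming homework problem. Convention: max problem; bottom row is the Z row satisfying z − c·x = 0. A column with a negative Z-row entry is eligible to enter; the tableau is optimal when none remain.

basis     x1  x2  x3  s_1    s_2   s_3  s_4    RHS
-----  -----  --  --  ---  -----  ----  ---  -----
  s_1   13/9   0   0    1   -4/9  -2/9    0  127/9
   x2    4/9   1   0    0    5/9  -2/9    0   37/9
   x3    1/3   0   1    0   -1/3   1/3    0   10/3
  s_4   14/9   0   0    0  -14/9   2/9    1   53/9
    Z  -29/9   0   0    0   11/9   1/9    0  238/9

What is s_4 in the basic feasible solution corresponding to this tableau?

53/9

s_4 is basic (row 4); its value is the RHS of that row, 53/9.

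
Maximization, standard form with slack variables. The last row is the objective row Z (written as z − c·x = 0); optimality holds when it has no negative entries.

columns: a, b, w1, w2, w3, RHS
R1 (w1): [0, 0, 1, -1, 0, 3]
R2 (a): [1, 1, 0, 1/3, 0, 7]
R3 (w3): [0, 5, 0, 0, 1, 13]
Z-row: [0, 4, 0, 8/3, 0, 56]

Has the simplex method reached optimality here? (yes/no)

yes

Every Z-row coefficient is ≥ 0, so the tableau is optimal.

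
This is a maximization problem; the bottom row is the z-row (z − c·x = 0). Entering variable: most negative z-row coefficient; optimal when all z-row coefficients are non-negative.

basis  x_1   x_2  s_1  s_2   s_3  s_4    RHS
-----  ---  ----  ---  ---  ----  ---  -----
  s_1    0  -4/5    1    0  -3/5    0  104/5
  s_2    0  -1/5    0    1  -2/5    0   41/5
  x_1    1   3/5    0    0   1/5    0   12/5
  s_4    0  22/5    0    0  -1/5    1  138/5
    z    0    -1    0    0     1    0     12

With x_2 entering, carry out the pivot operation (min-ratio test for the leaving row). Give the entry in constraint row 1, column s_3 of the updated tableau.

-1/3

Ratio test on column x_2 — row 1: entry -4/5 ≤ 0; row 2: entry -1/5 ≤ 0; row 3: (12/5)/(3/5) = 4; row 4: (138/5)/(22/5) = 69/11. Minimum is 4 at row 3 (x_1 leaves); pivot element 3/5.
Divide row 3 by 3/5; eliminate column x_2 from the other rows.
Row 1 update in column s_3: -3/5 − (-4/5)·(1/3) = -1/3.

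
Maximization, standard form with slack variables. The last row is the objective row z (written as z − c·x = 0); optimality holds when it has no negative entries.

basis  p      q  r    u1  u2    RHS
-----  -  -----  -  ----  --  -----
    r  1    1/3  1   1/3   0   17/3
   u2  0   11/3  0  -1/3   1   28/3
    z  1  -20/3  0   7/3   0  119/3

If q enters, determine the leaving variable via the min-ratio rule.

Column q entries and ratios — r: (17/3)/(1/3) = 17; u2: (28/3)/(11/3) = 28/11.
Smallest ratio is 28/11 in the row of u2, so u2 leaves.

u2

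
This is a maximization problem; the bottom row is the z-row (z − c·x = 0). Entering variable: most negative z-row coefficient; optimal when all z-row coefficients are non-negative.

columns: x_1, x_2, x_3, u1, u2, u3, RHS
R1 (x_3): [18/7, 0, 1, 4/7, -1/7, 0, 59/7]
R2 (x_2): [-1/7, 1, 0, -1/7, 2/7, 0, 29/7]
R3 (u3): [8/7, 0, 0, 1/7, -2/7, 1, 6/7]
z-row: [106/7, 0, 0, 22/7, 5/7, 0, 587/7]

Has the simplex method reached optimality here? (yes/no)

Every z-row coefficient is ≥ 0, so the tableau is optimal.

yes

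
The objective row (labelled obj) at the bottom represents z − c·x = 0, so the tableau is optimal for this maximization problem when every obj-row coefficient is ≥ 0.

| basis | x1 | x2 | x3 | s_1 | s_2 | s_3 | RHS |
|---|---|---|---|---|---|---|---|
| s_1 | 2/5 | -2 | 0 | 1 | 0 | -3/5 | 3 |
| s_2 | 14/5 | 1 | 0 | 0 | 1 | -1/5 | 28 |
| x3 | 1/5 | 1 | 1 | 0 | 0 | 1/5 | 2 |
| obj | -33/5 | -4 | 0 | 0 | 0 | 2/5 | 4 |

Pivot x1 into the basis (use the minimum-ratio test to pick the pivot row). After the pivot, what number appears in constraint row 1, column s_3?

Ratio test on column x1 — row 1: 3/(2/5) = 15/2; row 2: 28/(14/5) = 10; row 3: 2/(1/5) = 10. Minimum is 15/2 at row 1 (s_1 leaves); pivot element 2/5.
Divide row 1 by 2/5; eliminate column x1 from the other rows.
In the new row 1, the s_3 entry is the old entry divided by the pivot: (-3/5)/(2/5) = -3/2.

-3/2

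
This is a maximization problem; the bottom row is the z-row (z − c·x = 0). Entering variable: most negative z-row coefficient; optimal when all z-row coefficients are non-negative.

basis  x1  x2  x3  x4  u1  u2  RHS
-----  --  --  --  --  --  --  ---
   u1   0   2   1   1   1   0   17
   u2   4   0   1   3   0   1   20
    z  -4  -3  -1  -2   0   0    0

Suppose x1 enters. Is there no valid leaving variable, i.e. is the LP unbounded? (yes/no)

no

Column x1 has positive entries in row(s) 2, so the ratio test bounds it — not unbounded.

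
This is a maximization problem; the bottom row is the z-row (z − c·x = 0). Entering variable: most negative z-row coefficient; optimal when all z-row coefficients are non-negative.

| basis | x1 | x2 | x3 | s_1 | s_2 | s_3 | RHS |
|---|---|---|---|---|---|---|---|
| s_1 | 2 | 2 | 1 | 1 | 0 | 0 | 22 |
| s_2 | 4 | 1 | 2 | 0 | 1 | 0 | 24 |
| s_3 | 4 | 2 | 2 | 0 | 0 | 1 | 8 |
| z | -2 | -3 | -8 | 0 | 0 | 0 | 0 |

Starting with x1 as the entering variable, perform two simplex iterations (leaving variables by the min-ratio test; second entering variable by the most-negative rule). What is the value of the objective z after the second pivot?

32

Ratio test on column x1 — row 1: 22/2 = 11; row 2: 24/4 = 6; row 3: 8/4 = 2. Minimum is 2 at row 3 (s_3 leaves); pivot element 4.
Pivot on row 3; the z-row RHS becomes 0 − (-2)·2 = 4.
Next entering variable (most negative z-row entry -7): x3.
Ratio test on column x3 — row 1: entry 0 ≤ 0; row 2: entry 0 ≤ 0; row 3: 2/(1/2) = 4. Minimum is 4 at row 3 (x1 leaves); pivot element 1/2.
After the second pivot the z-row RHS is 4 − (-7)·4 = 32.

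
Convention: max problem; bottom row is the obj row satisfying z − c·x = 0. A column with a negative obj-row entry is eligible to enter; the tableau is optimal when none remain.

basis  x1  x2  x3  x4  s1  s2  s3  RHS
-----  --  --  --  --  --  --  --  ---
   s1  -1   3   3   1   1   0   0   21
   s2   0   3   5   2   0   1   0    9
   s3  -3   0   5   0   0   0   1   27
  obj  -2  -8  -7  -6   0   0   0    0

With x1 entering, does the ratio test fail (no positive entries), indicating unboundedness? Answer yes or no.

yes

Every constraint-row entry in column x1 is ≤ 0, so increasing x1 is unbounded.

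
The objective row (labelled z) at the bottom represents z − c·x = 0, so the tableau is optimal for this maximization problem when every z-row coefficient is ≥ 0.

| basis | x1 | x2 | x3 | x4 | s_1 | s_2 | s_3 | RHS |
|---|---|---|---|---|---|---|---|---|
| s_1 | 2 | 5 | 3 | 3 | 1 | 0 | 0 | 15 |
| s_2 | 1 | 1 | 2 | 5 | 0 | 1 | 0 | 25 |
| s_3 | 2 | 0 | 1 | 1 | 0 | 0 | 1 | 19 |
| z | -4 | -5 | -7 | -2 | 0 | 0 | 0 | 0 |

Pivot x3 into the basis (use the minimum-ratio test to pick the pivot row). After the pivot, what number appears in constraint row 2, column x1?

Ratio test on column x3 — row 1: 15/3 = 5; row 2: 25/2 = 25/2; row 3: 19/1 = 19. Minimum is 5 at row 1 (s_1 leaves); pivot element 3.
Divide row 1 by 3; eliminate column x3 from the other rows.
Row 2 update in column x1: 1 − 2·(2/3) = -1/3.

-1/3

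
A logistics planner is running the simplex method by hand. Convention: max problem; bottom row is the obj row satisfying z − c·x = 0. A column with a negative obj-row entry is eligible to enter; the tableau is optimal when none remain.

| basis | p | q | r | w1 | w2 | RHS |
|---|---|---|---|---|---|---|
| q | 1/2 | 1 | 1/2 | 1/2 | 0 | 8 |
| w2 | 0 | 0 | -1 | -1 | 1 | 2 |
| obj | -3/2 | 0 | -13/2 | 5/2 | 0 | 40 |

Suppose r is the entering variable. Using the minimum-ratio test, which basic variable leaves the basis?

q

Column r entries and ratios — q: 8/(1/2) = 16; w2: -1 ≤ 0, skip.
Smallest ratio is 16 in the row of q, so q leaves.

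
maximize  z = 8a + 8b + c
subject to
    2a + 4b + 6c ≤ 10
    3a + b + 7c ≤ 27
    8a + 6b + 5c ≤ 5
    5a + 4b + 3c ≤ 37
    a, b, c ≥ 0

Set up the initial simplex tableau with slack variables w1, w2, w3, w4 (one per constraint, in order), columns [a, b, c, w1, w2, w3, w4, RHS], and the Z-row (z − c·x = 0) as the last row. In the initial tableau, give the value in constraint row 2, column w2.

Slack w2 belongs to constraint 2; its column is the unit vector e_2, so the entry in row 2 is 1.

1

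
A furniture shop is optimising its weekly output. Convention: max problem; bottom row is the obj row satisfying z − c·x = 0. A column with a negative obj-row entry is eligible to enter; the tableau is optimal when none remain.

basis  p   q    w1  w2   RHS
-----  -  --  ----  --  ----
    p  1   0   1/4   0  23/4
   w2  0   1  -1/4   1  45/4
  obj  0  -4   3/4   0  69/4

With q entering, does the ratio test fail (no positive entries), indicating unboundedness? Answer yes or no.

Column q has positive entries in row(s) 2, so the ratio test bounds it — not unbounded.

no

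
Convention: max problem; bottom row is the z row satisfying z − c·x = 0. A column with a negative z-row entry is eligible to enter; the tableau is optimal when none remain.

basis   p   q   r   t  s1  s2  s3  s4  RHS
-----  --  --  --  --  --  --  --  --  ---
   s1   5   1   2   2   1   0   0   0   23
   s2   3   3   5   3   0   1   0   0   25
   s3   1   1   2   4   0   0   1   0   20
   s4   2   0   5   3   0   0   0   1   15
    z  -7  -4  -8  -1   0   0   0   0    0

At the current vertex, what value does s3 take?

20

s3 is basic (row 3); its value is the RHS of that row, 20.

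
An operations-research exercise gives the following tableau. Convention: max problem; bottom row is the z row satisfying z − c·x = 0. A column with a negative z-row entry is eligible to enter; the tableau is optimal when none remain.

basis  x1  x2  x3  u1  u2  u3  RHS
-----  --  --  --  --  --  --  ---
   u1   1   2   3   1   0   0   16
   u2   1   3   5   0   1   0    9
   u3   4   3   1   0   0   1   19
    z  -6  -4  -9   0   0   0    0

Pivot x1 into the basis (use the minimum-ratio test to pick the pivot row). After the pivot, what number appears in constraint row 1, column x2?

5/4

Ratio test on column x1 — row 1: 16/1 = 16; row 2: 9/1 = 9; row 3: 19/4 = 19/4. Minimum is 19/4 at row 3 (u3 leaves); pivot element 4.
Divide row 3 by 4; eliminate column x1 from the other rows.
Row 1 update in column x2: 2 − 1·(3/4) = 5/4.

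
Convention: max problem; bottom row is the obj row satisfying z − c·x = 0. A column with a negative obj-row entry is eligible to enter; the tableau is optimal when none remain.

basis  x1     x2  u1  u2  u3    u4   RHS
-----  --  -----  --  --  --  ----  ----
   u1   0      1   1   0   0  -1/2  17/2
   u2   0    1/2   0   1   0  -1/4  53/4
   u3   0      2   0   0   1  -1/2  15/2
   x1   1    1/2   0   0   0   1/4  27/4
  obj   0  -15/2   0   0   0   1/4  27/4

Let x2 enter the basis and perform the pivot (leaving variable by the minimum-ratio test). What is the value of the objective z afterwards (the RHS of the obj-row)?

279/8

Ratio test on column x2 — row 1: (17/2)/1 = 17/2; row 2: (53/4)/(1/2) = 53/2; row 3: (15/2)/2 = 15/4; row 4: (27/4)/(1/2) = 27/2. Minimum is 15/4 at row 3 (u3 leaves); pivot element 2.
Pivot on row 3; the obj-row RHS becomes 27/4 − (-15/2)·(15/4) = 279/8.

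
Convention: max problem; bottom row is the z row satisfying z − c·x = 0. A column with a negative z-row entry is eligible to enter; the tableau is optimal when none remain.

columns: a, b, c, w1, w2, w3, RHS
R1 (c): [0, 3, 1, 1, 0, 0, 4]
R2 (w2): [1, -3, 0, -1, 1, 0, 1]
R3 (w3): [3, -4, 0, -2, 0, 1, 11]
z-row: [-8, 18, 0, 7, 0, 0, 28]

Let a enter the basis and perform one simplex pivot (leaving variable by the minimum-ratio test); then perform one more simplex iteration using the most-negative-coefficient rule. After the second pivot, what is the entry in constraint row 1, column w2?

0

Ratio test on column a — row 1: entry 0 ≤ 0; row 2: 1/1 = 1; row 3: 11/3 = 11/3. Minimum is 1 at row 2 (w2 leaves); pivot element 1.
Divide row 2 by 1; eliminate column a from the other rows.
Second iteration: most negative z-row entry is -6 in column b, so b enters.
Ratio test on column b — row 1: 4/3 = 4/3; row 2: entry -3 ≤ 0; row 3: 8/5 = 8/5. Minimum is 4/3 at row 1 (c leaves); pivot element 3.
Divide row 1 by 3; eliminate column b from the other rows.
After both pivots, the entry at constraint row 1, column w2 is 0.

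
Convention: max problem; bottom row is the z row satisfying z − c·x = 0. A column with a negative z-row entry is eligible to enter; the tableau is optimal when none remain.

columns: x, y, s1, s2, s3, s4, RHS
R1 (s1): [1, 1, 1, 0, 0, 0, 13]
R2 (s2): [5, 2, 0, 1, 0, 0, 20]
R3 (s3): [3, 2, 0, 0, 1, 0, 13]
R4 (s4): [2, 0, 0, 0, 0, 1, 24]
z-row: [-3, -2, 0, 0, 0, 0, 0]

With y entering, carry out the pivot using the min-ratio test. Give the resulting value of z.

Ratio test on column y — row 1: 13/1 = 13; row 2: 20/2 = 10; row 3: 13/2 = 13/2; row 4: entry 0 ≤ 0. Minimum is 13/2 at row 3 (s3 leaves); pivot element 2.
Pivot on row 3; the z-row RHS becomes 0 − (-2)·(13/2) = 13.

13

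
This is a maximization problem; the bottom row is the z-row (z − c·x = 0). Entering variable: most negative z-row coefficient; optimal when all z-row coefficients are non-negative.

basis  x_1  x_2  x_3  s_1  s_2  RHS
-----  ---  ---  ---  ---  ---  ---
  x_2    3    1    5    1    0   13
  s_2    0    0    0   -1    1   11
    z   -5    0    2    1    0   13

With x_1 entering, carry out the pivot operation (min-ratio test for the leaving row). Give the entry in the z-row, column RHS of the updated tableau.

Ratio test on column x_1 — row 1: 13/3 = 13/3; row 2: entry 0 ≤ 0. Minimum is 13/3 at row 1 (x_2 leaves); pivot element 3.
Divide row 1 by 3; eliminate column x_1 from the other rows.
z-row update in column RHS: 13 − (-5)·(13/3) = 104/3.

104/3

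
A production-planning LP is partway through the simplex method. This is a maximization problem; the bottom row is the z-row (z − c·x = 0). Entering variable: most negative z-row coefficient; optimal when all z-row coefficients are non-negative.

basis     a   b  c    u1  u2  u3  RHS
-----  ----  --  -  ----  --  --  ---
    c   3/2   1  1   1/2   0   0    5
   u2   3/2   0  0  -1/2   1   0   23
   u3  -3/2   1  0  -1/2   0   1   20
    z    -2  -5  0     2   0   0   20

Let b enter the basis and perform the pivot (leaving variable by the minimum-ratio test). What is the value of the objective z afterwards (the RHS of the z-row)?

45

Ratio test on column b — row 1: 5/1 = 5; row 2: entry 0 ≤ 0; row 3: 20/1 = 20. Minimum is 5 at row 1 (c leaves); pivot element 1.
Pivot on row 1; the z-row RHS becomes 20 − (-5)·5 = 45.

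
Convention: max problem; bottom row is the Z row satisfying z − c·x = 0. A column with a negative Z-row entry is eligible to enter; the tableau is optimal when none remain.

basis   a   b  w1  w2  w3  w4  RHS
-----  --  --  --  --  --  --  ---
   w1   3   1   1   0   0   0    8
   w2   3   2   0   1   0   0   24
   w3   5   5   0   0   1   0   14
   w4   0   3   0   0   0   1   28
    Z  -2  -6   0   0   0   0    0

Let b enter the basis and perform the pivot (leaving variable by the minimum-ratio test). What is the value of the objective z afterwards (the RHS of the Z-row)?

84/5

Ratio test on column b — row 1: 8/1 = 8; row 2: 24/2 = 12; row 3: 14/5 = 14/5; row 4: 28/3 = 28/3. Minimum is 14/5 at row 3 (w3 leaves); pivot element 5.
Pivot on row 3; the Z-row RHS becomes 0 − (-6)·(14/5) = 84/5.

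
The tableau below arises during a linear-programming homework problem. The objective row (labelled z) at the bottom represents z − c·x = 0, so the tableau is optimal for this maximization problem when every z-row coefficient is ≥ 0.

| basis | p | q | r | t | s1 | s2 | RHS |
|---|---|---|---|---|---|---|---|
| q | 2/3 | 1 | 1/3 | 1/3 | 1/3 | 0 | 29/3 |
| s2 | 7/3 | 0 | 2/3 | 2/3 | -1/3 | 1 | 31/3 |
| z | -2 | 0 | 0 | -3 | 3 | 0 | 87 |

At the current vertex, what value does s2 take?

s2 is basic (row 2); its value is the RHS of that row, 31/3.

31/3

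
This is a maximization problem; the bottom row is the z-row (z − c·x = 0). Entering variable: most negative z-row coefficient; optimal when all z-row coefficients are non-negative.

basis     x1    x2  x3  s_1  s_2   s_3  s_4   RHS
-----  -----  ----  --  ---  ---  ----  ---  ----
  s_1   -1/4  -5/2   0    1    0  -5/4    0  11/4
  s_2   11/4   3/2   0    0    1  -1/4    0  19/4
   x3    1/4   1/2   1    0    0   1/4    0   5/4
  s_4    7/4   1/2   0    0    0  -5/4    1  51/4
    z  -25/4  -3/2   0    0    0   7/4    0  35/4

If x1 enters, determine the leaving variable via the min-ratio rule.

s_2

Column x1 entries and ratios — s_1: -1/4 ≤ 0, skip; s_2: (19/4)/(11/4) = 19/11; x3: (5/4)/(1/4) = 5; s_4: (51/4)/(7/4) = 51/7.
Smallest ratio is 19/11 in the row of s_2, so s_2 leaves.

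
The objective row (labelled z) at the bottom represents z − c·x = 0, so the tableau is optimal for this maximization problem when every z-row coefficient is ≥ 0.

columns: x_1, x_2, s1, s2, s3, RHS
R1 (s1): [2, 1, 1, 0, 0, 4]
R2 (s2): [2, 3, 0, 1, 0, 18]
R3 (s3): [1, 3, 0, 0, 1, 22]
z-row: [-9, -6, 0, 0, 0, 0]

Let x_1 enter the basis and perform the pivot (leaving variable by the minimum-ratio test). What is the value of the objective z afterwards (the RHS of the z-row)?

Ratio test on column x_1 — row 1: 4/2 = 2; row 2: 18/2 = 9; row 3: 22/1 = 22. Minimum is 2 at row 1 (s1 leaves); pivot element 2.
Pivot on row 1; the z-row RHS becomes 0 − (-9)·2 = 18.

18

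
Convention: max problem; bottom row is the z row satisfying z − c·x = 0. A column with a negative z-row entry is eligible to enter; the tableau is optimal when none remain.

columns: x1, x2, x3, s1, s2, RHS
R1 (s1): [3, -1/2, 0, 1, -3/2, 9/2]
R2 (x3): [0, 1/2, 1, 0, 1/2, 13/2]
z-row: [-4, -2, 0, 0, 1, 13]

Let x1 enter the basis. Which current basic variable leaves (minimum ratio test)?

s1

Column x1 entries and ratios — s1: (9/2)/3 = 3/2; x3: 0 ≤ 0, skip.
Smallest ratio is 3/2 in the row of s1, so s1 leaves.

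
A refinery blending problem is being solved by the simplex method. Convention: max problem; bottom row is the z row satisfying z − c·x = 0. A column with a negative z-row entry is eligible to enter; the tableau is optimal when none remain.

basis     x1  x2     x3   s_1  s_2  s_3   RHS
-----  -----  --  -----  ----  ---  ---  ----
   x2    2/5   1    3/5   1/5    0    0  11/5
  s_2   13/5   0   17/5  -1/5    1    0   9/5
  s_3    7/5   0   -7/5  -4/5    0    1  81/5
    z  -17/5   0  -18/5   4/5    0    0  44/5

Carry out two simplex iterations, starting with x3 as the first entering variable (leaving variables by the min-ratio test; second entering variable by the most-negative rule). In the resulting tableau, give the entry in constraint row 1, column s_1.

Ratio test on column x3 — row 1: (11/5)/(3/5) = 11/3; row 2: (9/5)/(17/5) = 9/17; row 3: entry -7/5 ≤ 0. Minimum is 9/17 at row 2 (s_2 leaves); pivot element 17/5.
Divide row 2 by 17/5; eliminate column x3 from the other rows.
Second iteration: most negative z-row entry is -11/17 in column x1, so x1 enters.
Ratio test on column x1 — row 1: entry -1/17 ≤ 0; row 2: (9/17)/(13/17) = 9/13; row 3: (288/17)/(42/17) = 48/7. Minimum is 9/13 at row 2 (x3 leaves); pivot element 13/17.
Divide row 2 by 13/17; eliminate column x1 from the other rows.
After both pivots, the entry at constraint row 1, column s_1 is 3/13.

3/13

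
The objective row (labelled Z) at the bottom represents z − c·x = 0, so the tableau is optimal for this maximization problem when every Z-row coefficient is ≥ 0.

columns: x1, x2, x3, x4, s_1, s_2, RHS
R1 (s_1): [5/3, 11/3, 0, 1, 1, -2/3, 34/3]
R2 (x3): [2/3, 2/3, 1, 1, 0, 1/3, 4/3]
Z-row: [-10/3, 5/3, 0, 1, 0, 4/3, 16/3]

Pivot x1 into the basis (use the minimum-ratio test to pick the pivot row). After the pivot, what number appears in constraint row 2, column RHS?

2

Ratio test on column x1 — row 1: (34/3)/(5/3) = 34/5; row 2: (4/3)/(2/3) = 2. Minimum is 2 at row 2 (x3 leaves); pivot element 2/3.
Divide row 2 by 2/3; eliminate column x1 from the other rows.
In the new row 2, the RHS entry is the old entry divided by the pivot: (4/3)/(2/3) = 2.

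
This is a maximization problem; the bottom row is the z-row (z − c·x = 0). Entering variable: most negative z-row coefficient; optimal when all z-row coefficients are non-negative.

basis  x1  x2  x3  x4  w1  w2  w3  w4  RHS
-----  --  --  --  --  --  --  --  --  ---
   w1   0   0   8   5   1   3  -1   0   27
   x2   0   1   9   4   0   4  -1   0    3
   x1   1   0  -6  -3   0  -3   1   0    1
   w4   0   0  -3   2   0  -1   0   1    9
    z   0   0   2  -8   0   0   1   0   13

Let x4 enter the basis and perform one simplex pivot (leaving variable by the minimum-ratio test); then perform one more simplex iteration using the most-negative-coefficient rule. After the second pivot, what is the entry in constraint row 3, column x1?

4

Ratio test on column x4 — row 1: 27/5 = 27/5; row 2: 3/4 = 3/4; row 3: entry -3 ≤ 0; row 4: 9/2 = 9/2. Minimum is 3/4 at row 2 (x2 leaves); pivot element 4.
Divide row 2 by 4; eliminate column x4 from the other rows.
Second iteration: most negative z-row entry is -1 in column w3, so w3 enters.
Ratio test on column w3 — row 1: (93/4)/(1/4) = 93; row 2: entry -1/4 ≤ 0; row 3: (13/4)/(1/4) = 13; row 4: (15/2)/(1/2) = 15. Minimum is 13 at row 3 (x1 leaves); pivot element 1/4.
Divide row 3 by 1/4; eliminate column w3 from the other rows.
After both pivots, the entry at constraint row 3, column x1 is 4.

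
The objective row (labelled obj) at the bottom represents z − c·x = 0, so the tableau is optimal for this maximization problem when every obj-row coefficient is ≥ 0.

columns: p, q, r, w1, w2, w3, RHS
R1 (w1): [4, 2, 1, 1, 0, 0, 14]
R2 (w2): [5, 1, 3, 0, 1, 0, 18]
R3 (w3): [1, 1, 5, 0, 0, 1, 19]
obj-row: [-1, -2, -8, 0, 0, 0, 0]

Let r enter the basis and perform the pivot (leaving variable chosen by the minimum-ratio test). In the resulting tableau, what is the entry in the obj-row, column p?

Ratio test on column r — row 1: 14/1 = 14; row 2: 18/3 = 6; row 3: 19/5 = 19/5. Minimum is 19/5 at row 3 (w3 leaves); pivot element 5.
Divide row 3 by 5; eliminate column r from the other rows.
obj-row update in column p: -1 − (-8)·(1/5) = 3/5.

3/5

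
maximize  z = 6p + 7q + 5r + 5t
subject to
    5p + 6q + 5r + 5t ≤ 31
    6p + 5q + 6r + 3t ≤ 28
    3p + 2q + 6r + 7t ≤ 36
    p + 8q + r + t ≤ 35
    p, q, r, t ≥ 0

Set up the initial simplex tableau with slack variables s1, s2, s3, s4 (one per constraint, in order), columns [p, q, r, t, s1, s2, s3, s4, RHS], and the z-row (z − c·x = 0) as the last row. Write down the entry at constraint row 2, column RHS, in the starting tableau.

The RHS of constraint 2 is b_2 = 28.

28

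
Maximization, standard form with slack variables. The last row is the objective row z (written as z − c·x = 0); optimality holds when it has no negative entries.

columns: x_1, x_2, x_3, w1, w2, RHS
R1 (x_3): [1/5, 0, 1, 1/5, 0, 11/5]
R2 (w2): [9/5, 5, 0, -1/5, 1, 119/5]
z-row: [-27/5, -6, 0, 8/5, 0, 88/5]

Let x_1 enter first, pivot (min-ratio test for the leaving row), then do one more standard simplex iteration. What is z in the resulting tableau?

409/5

Ratio test on column x_1 — row 1: (11/5)/(1/5) = 11; row 2: (119/5)/(9/5) = 119/9. Minimum is 11 at row 1 (x_3 leaves); pivot element 1/5.
Pivot on row 1; the z-row RHS becomes 88/5 − (-27/5)·11 = 77.
Next entering variable (most negative z-row entry -6): x_2.
Ratio test on column x_2 — row 1: entry 0 ≤ 0; row 2: 4/5 = 4/5. Minimum is 4/5 at row 2 (w2 leaves); pivot element 5.
After the second pivot the z-row RHS is 77 − (-6)·(4/5) = 409/5.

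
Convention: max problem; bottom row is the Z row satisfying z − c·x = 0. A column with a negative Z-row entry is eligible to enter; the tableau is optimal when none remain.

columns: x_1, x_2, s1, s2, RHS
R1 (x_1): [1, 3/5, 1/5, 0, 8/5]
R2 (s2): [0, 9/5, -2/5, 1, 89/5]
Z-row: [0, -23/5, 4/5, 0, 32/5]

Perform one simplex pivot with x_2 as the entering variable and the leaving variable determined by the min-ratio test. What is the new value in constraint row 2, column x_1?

-3

Ratio test on column x_2 — row 1: (8/5)/(3/5) = 8/3; row 2: (89/5)/(9/5) = 89/9. Minimum is 8/3 at row 1 (x_1 leaves); pivot element 3/5.
Divide row 1 by 3/5; eliminate column x_2 from the other rows.
Row 2 update in column x_1: 0 − (9/5)·(5/3) = -3.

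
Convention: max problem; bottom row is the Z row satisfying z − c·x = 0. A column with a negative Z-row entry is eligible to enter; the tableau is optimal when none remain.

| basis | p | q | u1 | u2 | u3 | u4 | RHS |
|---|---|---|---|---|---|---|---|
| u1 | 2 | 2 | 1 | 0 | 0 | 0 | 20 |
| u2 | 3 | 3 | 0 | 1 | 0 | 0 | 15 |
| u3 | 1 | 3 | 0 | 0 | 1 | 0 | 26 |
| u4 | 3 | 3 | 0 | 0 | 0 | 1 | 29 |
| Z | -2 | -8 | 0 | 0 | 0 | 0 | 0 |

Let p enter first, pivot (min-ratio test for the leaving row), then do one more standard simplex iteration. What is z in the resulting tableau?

Ratio test on column p — row 1: 20/2 = 10; row 2: 15/3 = 5; row 3: 26/1 = 26; row 4: 29/3 = 29/3. Minimum is 5 at row 2 (u2 leaves); pivot element 3.
Pivot on row 2; the Z-row RHS becomes 0 − (-2)·5 = 10.
Next entering variable (most negative Z-row entry -6): q.
Ratio test on column q — row 1: entry 0 ≤ 0; row 2: 5/1 = 5; row 3: 21/2 = 21/2; row 4: entry 0 ≤ 0. Minimum is 5 at row 2 (p leaves); pivot element 1.
After the second pivot the Z-row RHS is 10 − (-6)·5 = 40.

40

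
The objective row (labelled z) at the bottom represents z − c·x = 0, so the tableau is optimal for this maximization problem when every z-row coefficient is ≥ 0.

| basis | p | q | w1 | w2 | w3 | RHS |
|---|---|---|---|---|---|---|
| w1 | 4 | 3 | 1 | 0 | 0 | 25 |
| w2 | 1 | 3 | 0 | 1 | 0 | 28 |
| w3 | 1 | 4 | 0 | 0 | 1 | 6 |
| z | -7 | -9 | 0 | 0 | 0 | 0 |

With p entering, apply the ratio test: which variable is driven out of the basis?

w3

Column p entries and ratios — w1: 25/4 = 25/4; w2: 28/1 = 28; w3: 6/1 = 6.
Smallest ratio is 6 in the row of w3, so w3 leaves.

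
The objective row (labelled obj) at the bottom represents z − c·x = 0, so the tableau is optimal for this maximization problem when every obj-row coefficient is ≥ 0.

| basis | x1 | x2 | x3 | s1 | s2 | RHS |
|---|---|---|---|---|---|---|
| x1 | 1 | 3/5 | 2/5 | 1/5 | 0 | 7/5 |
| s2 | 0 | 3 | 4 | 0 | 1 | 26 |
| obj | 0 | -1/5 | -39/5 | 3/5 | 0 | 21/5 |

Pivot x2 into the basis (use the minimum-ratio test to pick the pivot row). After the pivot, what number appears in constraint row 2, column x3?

2

Ratio test on column x2 — row 1: (7/5)/(3/5) = 7/3; row 2: 26/3 = 26/3. Minimum is 7/3 at row 1 (x1 leaves); pivot element 3/5.
Divide row 1 by 3/5; eliminate column x2 from the other rows.
Row 2 update in column x3: 4 − 3·(2/3) = 2.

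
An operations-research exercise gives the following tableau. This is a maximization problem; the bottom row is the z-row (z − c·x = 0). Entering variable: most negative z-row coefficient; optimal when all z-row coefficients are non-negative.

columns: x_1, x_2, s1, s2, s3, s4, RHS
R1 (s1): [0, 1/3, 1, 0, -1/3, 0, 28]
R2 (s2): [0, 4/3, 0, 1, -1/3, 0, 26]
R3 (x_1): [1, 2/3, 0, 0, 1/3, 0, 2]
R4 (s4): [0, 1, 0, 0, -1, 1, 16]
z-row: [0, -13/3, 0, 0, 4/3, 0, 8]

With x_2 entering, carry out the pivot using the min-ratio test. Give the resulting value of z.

Ratio test on column x_2 — row 1: 28/(1/3) = 84; row 2: 26/(4/3) = 39/2; row 3: 2/(2/3) = 3; row 4: 16/1 = 16. Minimum is 3 at row 3 (x_1 leaves); pivot element 2/3.
Pivot on row 3; the z-row RHS becomes 8 − (-13/3)·3 = 21.

21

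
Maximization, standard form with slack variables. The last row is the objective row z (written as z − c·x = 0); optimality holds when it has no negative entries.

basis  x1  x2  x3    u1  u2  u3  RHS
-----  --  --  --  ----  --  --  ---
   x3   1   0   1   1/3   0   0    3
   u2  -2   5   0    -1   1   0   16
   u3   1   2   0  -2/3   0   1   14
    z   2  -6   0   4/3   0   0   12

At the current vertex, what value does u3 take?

14

u3 is basic (row 3); its value is the RHS of that row, 14.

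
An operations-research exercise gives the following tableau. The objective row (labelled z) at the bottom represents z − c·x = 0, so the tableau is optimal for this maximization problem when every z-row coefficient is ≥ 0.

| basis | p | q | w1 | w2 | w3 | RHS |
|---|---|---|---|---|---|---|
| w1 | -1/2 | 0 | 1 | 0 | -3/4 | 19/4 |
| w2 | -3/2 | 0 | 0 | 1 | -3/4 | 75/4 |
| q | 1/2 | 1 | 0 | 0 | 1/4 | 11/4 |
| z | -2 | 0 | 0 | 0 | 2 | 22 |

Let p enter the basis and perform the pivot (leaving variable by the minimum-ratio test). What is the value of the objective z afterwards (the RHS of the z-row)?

33

Ratio test on column p — row 1: entry -1/2 ≤ 0; row 2: entry -3/2 ≤ 0; row 3: (11/4)/(1/2) = 11/2. Minimum is 11/2 at row 3 (q leaves); pivot element 1/2.
Pivot on row 3; the z-row RHS becomes 22 − (-2)·(11/2) = 33.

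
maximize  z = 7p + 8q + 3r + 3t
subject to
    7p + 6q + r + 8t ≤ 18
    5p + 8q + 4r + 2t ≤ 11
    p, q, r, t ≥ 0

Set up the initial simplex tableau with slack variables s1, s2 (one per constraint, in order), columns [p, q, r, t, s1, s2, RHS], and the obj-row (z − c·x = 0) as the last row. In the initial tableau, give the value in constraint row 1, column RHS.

The RHS of constraint 1 is b_1 = 18.

18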